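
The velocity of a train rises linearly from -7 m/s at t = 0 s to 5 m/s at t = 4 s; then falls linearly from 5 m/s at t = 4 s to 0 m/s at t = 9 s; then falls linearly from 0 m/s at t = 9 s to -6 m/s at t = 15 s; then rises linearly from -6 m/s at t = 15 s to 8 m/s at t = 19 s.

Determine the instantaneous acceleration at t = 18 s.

3.5 m/s²

Acceleration is the slope of the v-t graph on 15–19 s: (8 − -6)/(19 − 15) = 3.5 m/s².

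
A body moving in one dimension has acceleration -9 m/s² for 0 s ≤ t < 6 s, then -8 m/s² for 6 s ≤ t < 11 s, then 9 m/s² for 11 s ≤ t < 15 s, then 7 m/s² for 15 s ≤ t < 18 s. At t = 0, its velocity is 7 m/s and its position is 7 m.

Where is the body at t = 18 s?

On each constant-a segment, Δv = aΔt and Δx = v₀Δt + ½aΔt²; chain segment to segment.
0–6 s: v starts 7 m/s; Δx = 7·6 + ½·-9·6² = -120 m; v ends -47 m/s.
6–11 s: v starts -47 m/s; Δx = -47·5 + ½·-8·5² = -335 m; v ends -87 m/s.
11–15 s: v starts -87 m/s; Δx = -87·4 + ½·9·4² = -276 m; v ends -51 m/s.
15–18 s: v starts -51 m/s; Δx = -51·3 + ½·7·3² = -121.5 m; v ends -30 m/s.
x(18) = 7 + Σ Δx = -845.5 m.

-845.5 m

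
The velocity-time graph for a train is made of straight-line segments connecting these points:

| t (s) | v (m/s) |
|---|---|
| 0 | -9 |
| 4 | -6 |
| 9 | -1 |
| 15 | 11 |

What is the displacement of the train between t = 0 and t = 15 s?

Displacement is the signed area under the v-t curve.
0–4 s: ½(-9 + -6)(4) = -30 m
4–9 s: ½(-6 + -1)(5) = -17.5 m
9–15 s: ½(-1 + 11)(6) = 30 m
Net displacement = -17.5 m

-17.5 m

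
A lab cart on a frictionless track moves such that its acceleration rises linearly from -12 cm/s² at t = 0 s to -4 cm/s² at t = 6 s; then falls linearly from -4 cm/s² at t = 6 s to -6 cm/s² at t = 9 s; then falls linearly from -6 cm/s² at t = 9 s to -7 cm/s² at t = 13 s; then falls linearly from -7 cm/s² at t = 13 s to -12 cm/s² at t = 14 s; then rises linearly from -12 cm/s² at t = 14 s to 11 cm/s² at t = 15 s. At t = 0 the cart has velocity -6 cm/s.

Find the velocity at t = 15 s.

Δv equals the area under the a-t graph; then v = v₀ + Δv.
0–6 s: ½(-12 + -4)(6) = -48 cm/s
6–9 s: ½(-4 + -6)(3) = -15 cm/s
9–13 s: ½(-6 + -7)(4) = -26 cm/s
13–14 s: ½(-7 + -12)(1) = -9.5 cm/s
14–15 s: ½(-12 + 11)(1) = -0.5 cm/s
Δv = -99 cm/s, so v(15) = -6 + (-99) = -105 cm/s.

-105 cm/s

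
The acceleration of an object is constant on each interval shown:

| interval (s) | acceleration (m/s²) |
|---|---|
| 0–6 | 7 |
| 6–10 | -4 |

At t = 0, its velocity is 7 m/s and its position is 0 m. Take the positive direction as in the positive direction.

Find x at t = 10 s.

On each constant-a segment, Δv = aΔt and Δx = v₀Δt + ½aΔt²; chain segment to segment.
0–6 s: v starts 7 m/s; Δx = 7·6 + ½·7·6² = 168 m; v ends 49 m/s.
6–10 s: v starts 49 m/s; Δx = 49·4 + ½·-4·4² = 164 m; v ends 33 m/s.
x(10) = 0 + Σ Δx = 332 m.

332 m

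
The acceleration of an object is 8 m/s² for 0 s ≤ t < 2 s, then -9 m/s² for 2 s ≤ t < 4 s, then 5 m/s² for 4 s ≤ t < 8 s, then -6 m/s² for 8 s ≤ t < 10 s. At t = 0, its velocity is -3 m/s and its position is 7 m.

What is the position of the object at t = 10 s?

63 m

On each constant-a segment, Δv = aΔt and Δx = v₀Δt + ½aΔt²; chain segment to segment.
0–2 s: v starts -3 m/s; Δx = -3·2 + ½·8·2² = 10 m; v ends 13 m/s.
2–4 s: v starts 13 m/s; Δx = 13·2 + ½·-9·2² = 8 m; v ends -5 m/s.
4–8 s: v starts -5 m/s; Δx = -5·4 + ½·5·4² = 20 m; v ends 15 m/s.
8–10 s: v starts 15 m/s; Δx = 15·2 + ½·-6·2² = 18 m; v ends 3 m/s.
x(10) = 7 + Σ Δx = 63 m.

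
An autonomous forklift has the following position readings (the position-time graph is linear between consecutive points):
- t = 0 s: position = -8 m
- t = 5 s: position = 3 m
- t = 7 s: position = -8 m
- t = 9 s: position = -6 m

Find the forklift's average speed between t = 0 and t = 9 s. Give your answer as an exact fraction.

8/3 m/s

Average speed = (total path length)/(elapsed time); on a piecewise-linear x-t graph the path length is Σ|Δx|.
0–5 s: |Δx| = |3 − -8| = 11 m
5–7 s: |Δx| = |-8 − 3| = 11 m
7–9 s: |Δx| = |-6 − -8| = 2 m
Total path = 24 m; average speed = 24/9 = 8/3 m/s.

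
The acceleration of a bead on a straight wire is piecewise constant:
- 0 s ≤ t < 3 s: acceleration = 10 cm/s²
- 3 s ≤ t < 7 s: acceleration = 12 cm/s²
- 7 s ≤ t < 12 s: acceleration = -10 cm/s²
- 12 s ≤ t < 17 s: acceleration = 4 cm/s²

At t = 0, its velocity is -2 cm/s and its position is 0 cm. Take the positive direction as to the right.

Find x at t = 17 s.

682 cm

On each constant-a segment, Δv = aΔt and Δx = v₀Δt + ½aΔt²; chain segment to segment.
0–3 s: v starts -2 cm/s; Δx = -2·3 + ½·10·3² = 39 cm; v ends 28 cm/s.
3–7 s: v starts 28 cm/s; Δx = 28·4 + ½·12·4² = 208 cm; v ends 76 cm/s.
7–12 s: v starts 76 cm/s; Δx = 76·5 + ½·-10·5² = 255 cm; v ends 26 cm/s.
12–17 s: v starts 26 cm/s; Δx = 26·5 + ½·4·5² = 180 cm; v ends 46 cm/s.
x(17) = 0 + Σ Δx = 682 cm.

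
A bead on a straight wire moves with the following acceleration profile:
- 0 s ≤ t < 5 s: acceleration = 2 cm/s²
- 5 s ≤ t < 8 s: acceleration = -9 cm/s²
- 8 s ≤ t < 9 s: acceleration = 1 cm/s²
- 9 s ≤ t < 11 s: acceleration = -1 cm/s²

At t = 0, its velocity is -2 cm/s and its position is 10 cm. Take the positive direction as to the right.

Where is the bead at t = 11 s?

-48 cm

On each constant-a segment, Δv = aΔt and Δx = v₀Δt + ½aΔt²; chain segment to segment.
0–5 s: v starts -2 cm/s; Δx = -2·5 + ½·2·5² = 15 cm; v ends 8 cm/s.
5–8 s: v starts 8 cm/s; Δx = 8·3 + ½·-9·3² = -16.5 cm; v ends -19 cm/s.
8–9 s: v starts -19 cm/s; Δx = -19·1 + ½·1·1² = -18.5 cm; v ends -18 cm/s.
9–11 s: v starts -18 cm/s; Δx = -18·2 + ½·-1·2² = -38 cm; v ends -20 cm/s.
x(11) = 10 + Σ Δx = -48 cm.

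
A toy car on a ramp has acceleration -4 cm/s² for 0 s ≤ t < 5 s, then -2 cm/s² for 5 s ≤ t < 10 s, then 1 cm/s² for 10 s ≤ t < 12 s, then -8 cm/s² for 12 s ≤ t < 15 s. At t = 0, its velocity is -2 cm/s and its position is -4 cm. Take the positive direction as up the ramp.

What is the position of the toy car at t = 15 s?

On each constant-a segment, Δv = aΔt and Δx = v₀Δt + ½aΔt²; chain segment to segment.
0–5 s: v starts -2 cm/s; Δx = -2·5 + ½·-4·5² = -60 cm; v ends -22 cm/s.
5–10 s: v starts -22 cm/s; Δx = -22·5 + ½·-2·5² = -135 cm; v ends -32 cm/s.
10–12 s: v starts -32 cm/s; Δx = -32·2 + ½·1·2² = -62 cm; v ends -30 cm/s.
12–15 s: v starts -30 cm/s; Δx = -30·3 + ½·-8·3² = -126 cm; v ends -54 cm/s.
x(15) = -4 + Σ Δx = -387 cm.

-387 cm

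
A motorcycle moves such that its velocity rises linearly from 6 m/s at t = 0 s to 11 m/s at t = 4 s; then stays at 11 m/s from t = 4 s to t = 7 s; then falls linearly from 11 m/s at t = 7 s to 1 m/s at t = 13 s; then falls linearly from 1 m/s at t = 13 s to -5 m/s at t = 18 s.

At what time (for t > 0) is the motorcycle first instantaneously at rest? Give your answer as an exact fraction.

v changes sign on 13–18 s (from 1 to -5); the graph is linear there, so v = 0 at t = 13 + (-1)·(18 − 13)/(-5 − 1) = 83/6 s.

t = 83/6 s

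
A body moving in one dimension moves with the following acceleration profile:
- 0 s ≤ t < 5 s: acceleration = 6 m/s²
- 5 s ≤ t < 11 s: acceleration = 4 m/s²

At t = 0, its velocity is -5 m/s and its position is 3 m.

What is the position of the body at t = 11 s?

275 m

On each constant-a segment, Δv = aΔt and Δx = v₀Δt + ½aΔt²; chain segment to segment.
0–5 s: v starts -5 m/s; Δx = -5·5 + ½·6·5² = 50 m; v ends 25 m/s.
5–11 s: v starts 25 m/s; Δx = 25·6 + ½·4·6² = 222 m; v ends 49 m/s.
x(11) = 3 + Σ Δx = 275 m.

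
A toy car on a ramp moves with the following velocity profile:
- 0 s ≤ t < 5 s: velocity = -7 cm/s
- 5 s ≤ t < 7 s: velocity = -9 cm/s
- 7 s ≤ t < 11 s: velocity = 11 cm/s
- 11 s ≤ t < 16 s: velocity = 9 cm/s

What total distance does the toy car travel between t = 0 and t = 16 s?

Total distance travelled is ∫|v| dt — sum the magnitudes of each area piece.
0–5 s: |-7| × 5 = 35 cm
5–7 s: |-9| × 2 = 18 cm
7–11 s: |11| × 4 = 44 cm
11–16 s: |9| × 5 = 45 cm
Total distance = 142 cm

142 cm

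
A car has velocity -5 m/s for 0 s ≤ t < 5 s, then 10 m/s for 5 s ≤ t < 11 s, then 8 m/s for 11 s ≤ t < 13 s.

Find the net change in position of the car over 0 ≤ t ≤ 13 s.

Net displacement equals the area under the velocity-time graph (areas below the axis count negative).
0–5 s: -5 × 5 = -25 m
5–11 s: 10 × 6 = 60 m
11–13 s: 8 × 2 = 16 m
Net displacement = 51 m

51 m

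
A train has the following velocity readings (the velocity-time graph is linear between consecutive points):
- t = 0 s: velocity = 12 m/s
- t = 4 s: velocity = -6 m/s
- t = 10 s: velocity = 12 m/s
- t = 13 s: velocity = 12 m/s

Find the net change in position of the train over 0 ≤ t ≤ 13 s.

66 m

Net displacement equals the area under the velocity-time graph (areas below the axis count negative).
0–4 s: ½(12 + -6)(4) = 12 m
4–10 s: ½(-6 + 12)(6) = 18 m
10–13 s: 12 × 3 = 36 m
Net displacement = 66 m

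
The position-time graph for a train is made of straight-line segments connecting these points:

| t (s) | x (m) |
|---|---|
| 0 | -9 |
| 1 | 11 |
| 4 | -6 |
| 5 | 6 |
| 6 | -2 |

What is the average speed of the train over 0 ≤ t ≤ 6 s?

9.5 m/s

Average speed = (total path length)/(elapsed time); on a piecewise-linear x-t graph the path length is Σ|Δx|.
0–1 s: |Δx| = |11 − -9| = 20 m
1–4 s: |Δx| = |-6 − 11| = 17 m
4–5 s: |Δx| = |6 − -6| = 12 m
5–6 s: |Δx| = |-2 − 6| = 8 m
Total path = 57 m; average speed = 57/6 = 9.5 m/s.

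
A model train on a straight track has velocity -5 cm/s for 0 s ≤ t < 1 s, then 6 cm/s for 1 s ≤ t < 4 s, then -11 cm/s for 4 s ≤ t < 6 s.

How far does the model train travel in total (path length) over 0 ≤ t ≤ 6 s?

Distance (not displacement) is the total path length: add the absolute areas under v-t.
0–1 s: |-5| × 1 = 5 cm
1–4 s: |6| × 3 = 18 cm
4–6 s: |-11| × 2 = 22 cm
Total distance = 45 cm

45 cm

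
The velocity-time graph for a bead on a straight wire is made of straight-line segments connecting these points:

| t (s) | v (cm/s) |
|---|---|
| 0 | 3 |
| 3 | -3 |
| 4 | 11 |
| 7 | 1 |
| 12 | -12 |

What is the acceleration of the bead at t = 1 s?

-2 cm/s²

Acceleration is the slope of the v-t graph on 0–3 s: (-3 − 3)/(3 − 0) = -2 cm/s².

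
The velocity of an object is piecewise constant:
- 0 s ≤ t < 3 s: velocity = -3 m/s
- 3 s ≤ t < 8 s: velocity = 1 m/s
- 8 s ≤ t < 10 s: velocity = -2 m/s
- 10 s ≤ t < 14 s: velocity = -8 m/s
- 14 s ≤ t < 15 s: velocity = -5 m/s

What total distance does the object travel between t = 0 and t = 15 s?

55 m

Distance (not displacement) is the total path length: add the absolute areas under v-t.
0–3 s: |-3| × 3 = 9 m
3–8 s: |1| × 5 = 5 m
8–10 s: |-2| × 2 = 4 m
10–14 s: |-8| × 4 = 32 m
14–15 s: |-5| × 1 = 5 m
Total distance = 55 m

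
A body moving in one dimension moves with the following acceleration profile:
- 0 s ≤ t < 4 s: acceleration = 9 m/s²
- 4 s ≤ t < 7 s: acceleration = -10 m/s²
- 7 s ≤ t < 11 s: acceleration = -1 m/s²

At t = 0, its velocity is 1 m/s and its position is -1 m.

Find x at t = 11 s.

161 m

On each constant-a segment, Δv = aΔt and Δx = v₀Δt + ½aΔt²; chain segment to segment.
0–4 s: v starts 1 m/s; Δx = 1·4 + ½·9·4² = 76 m; v ends 37 m/s.
4–7 s: v starts 37 m/s; Δx = 37·3 + ½·-10·3² = 66 m; v ends 7 m/s.
7–11 s: v starts 7 m/s; Δx = 7·4 + ½·-1·4² = 20 m; v ends 3 m/s.
x(11) = -1 + Σ Δx = 161 m.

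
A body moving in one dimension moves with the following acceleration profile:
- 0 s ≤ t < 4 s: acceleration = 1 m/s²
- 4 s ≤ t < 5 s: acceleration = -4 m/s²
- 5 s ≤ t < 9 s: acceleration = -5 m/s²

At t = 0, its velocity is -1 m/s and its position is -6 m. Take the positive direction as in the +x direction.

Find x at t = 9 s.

On each constant-a segment, Δv = aΔt and Δx = v₀Δt + ½aΔt²; chain segment to segment.
0–4 s: v starts -1 m/s; Δx = -1·4 + ½·1·4² = 4 m; v ends 3 m/s.
4–5 s: v starts 3 m/s; Δx = 3·1 + ½·-4·1² = 1 m; v ends -1 m/s.
5–9 s: v starts -1 m/s; Δx = -1·4 + ½·-5·4² = -44 m; v ends -21 m/s.
x(9) = -6 + Σ Δx = -45 m.

-45 m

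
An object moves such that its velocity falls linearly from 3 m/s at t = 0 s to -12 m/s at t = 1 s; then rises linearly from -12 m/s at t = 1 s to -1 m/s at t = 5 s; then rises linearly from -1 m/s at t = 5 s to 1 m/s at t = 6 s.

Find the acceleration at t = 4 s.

Acceleration is the slope of the v-t graph on 1–5 s: (-1 − -12)/(5 − 1) = 2.75 m/s².

2.75 m/s²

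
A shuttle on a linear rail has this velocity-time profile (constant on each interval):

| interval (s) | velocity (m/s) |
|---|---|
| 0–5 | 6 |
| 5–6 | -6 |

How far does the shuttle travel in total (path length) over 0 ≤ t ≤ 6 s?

Total distance travelled is ∫|v| dt — sum the magnitudes of each area piece.
0–5 s: |6| × 5 = 30 m
5–6 s: |-6| × 1 = 6 m
Total distance = 36 m

36 m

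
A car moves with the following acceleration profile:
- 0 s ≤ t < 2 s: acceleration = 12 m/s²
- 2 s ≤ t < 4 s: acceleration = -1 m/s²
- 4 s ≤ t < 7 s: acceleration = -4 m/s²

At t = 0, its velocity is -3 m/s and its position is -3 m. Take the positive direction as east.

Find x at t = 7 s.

On each constant-a segment, Δv = aΔt and Δx = v₀Δt + ½aΔt²; chain segment to segment.
0–2 s: v starts -3 m/s; Δx = -3·2 + ½·12·2² = 18 m; v ends 21 m/s.
2–4 s: v starts 21 m/s; Δx = 21·2 + ½·-1·2² = 40 m; v ends 19 m/s.
4–7 s: v starts 19 m/s; Δx = 19·3 + ½·-4·3² = 39 m; v ends 7 m/s.
x(7) = -3 + Σ Δx = 94 m.

94 m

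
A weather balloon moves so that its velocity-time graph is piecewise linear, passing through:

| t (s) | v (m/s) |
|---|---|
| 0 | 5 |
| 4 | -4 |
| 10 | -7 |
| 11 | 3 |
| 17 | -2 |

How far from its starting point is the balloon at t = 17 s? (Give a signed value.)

-30 m

Net displacement equals the area under the velocity-time graph (areas below the axis count negative).
0–4 s: ½(5 + -4)(4) = 2 m
4–10 s: ½(-4 + -7)(6) = -33 m
10–11 s: ½(-7 + 3)(1) = -2 m
11–17 s: ½(3 + -2)(6) = 3 m
Net displacement = -30 m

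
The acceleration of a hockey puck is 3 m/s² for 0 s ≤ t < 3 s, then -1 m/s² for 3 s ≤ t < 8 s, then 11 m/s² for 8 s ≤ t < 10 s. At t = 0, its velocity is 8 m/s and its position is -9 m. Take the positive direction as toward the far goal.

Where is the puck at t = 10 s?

147 m

On each constant-a segment, Δv = aΔt and Δx = v₀Δt + ½aΔt²; chain segment to segment.
0–3 s: v starts 8 m/s; Δx = 8·3 + ½·3·3² = 37.5 m; v ends 17 m/s.
3–8 s: v starts 17 m/s; Δx = 17·5 + ½·-1·5² = 72.5 m; v ends 12 m/s.
8–10 s: v starts 12 m/s; Δx = 12·2 + ½·11·2² = 46 m; v ends 34 m/s.
x(10) = -9 + Σ Δx = 147 m.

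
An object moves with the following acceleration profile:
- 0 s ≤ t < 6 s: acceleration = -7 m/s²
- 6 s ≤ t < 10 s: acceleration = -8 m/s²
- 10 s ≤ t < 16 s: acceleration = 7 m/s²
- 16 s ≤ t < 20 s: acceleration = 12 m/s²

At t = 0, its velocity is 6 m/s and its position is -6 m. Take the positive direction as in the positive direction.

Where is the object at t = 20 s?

-594 m

On each constant-a segment, Δv = aΔt and Δx = v₀Δt + ½aΔt²; chain segment to segment.
0–6 s: v starts 6 m/s; Δx = 6·6 + ½·-7·6² = -90 m; v ends -36 m/s.
6–10 s: v starts -36 m/s; Δx = -36·4 + ½·-8·4² = -208 m; v ends -68 m/s.
10–16 s: v starts -68 m/s; Δx = -68·6 + ½·7·6² = -282 m; v ends -26 m/s.
16–20 s: v starts -26 m/s; Δx = -26·4 + ½·12·4² = -8 m; v ends 22 m/s.
x(20) = -6 + Σ Δx = -594 m.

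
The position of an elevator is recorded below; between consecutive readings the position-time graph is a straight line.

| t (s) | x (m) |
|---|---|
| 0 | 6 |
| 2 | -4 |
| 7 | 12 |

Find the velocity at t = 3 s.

3.2 m/s

Velocity is the slope of the x-t graph on 2–7 s: (12 − -4)/(7 − 2) = 3.2 m/s.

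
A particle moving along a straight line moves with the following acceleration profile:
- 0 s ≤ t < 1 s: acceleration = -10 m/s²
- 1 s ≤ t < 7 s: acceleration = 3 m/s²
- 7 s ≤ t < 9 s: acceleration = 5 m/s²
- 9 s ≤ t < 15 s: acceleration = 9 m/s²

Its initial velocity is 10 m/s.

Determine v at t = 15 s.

Δv equals the area under the a-t graph; then v = v₀ + Δv.
0–1 s: -10 × 1 = -10 m/s
1–7 s: 3 × 6 = 18 m/s
7–9 s: 5 × 2 = 10 m/s
9–15 s: 9 × 6 = 54 m/s
Δv = 72 m/s, so v(15) = 10 + (72) = 82 m/s.

82 m/s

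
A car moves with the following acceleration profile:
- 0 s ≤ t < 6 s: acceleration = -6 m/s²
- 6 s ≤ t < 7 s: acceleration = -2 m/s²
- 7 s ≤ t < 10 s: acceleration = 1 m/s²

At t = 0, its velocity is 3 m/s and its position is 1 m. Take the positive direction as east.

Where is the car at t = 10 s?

On each constant-a segment, Δv = aΔt and Δx = v₀Δt + ½aΔt²; chain segment to segment.
0–6 s: v starts 3 m/s; Δx = 3·6 + ½·-6·6² = -90 m; v ends -33 m/s.
6–7 s: v starts -33 m/s; Δx = -33·1 + ½·-2·1² = -34 m; v ends -35 m/s.
7–10 s: v starts -35 m/s; Δx = -35·3 + ½·1·3² = -100.5 m; v ends -32 m/s.
x(10) = 1 + Σ Δx = -223.5 m.

-223.5 m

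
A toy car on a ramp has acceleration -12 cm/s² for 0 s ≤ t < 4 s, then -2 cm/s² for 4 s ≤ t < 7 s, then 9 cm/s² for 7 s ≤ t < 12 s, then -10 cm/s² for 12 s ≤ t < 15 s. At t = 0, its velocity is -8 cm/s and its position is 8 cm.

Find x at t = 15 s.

-590.5 cm

On each constant-a segment, Δv = aΔt and Δx = v₀Δt + ½aΔt²; chain segment to segment.
0–4 s: v starts -8 cm/s; Δx = -8·4 + ½·-12·4² = -128 cm; v ends -56 cm/s.
4–7 s: v starts -56 cm/s; Δx = -56·3 + ½·-2·3² = -177 cm; v ends -62 cm/s.
7–12 s: v starts -62 cm/s; Δx = -62·5 + ½·9·5² = -197.5 cm; v ends -17 cm/s.
12–15 s: v starts -17 cm/s; Δx = -17·3 + ½·-10·3² = -96 cm; v ends -47 cm/s.
x(15) = 8 + Σ Δx = -590.5 cm.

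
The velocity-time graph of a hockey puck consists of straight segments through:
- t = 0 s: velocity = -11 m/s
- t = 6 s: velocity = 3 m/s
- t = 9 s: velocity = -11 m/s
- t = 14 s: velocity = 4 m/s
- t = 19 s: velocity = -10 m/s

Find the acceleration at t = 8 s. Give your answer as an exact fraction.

Acceleration is the slope of the v-t graph on 6–9 s: (-11 − 3)/(9 − 6) = -14/3 m/s².

-14/3 m/s²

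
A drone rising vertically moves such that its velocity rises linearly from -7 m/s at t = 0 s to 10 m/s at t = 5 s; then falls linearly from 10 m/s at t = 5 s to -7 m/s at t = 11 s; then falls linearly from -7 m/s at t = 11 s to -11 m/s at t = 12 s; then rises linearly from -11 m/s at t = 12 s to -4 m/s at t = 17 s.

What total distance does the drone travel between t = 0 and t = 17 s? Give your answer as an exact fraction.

1610/17 m

Distance (not displacement) is the total path length: add the absolute areas under v-t.
0–5 s: v = 0 at t = 35/17 s; triangle areas 245/34 + 250/17 = 745/34 m
5–11 s: v = 0 at t = 145/17 s; triangle areas 300/17 + 147/17 = 447/17 m
11–12 s: |½(-7 + -11)(1)| = 9 m
12–17 s: |½(-11 + -4)(5)| = 37.5 m
Total distance = 1610/17 m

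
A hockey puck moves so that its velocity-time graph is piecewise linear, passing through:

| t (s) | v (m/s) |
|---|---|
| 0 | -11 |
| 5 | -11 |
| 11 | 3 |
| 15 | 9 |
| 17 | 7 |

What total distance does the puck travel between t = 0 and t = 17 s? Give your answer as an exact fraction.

Total distance travelled is ∫|v| dt — sum the magnitudes of each area piece.
0–5 s: |-11| × 5 = 55 m
5–11 s: v = 0 at t = 68/7 s; triangle areas 363/14 + 27/14 = 195/7 m
11–15 s: |½(3 + 9)(4)| = 24 m
15–17 s: |½(9 + 7)(2)| = 16 m
Total distance = 860/7 m

860/7 m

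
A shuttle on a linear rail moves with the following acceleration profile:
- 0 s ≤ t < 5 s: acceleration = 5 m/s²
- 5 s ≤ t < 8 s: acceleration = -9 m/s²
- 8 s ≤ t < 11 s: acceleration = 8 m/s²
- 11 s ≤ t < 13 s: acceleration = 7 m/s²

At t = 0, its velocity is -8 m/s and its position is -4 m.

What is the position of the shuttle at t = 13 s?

On each constant-a segment, Δv = aΔt and Δx = v₀Δt + ½aΔt²; chain segment to segment.
0–5 s: v starts -8 m/s; Δx = -8·5 + ½·5·5² = 22.5 m; v ends 17 m/s.
5–8 s: v starts 17 m/s; Δx = 17·3 + ½·-9·3² = 10.5 m; v ends -10 m/s.
8–11 s: v starts -10 m/s; Δx = -10·3 + ½·8·3² = 6 m; v ends 14 m/s.
11–13 s: v starts 14 m/s; Δx = 14·2 + ½·7·2² = 42 m; v ends 28 m/s.
x(13) = -4 + Σ Δx = 77 m.

77 m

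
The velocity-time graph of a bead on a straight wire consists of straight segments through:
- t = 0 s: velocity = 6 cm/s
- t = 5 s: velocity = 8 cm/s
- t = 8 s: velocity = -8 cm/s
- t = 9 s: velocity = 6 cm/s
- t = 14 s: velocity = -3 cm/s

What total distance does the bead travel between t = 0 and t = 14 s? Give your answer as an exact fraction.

883/14 cm

Distance (not displacement) is the total path length: add the absolute areas under v-t.
0–5 s: |½(6 + 8)(5)| = 35 cm
5–8 s: v = 0 at t = 6.5 s; triangle areas 6 + 6 = 12 cm
8–9 s: v = 0 at t = 60/7 s; triangle areas 16/7 + 9/7 = 25/7 cm
9–14 s: v = 0 at t = 37/3 s; triangle areas 10 + 2.5 = 12.5 cm
Total distance = 883/14 cm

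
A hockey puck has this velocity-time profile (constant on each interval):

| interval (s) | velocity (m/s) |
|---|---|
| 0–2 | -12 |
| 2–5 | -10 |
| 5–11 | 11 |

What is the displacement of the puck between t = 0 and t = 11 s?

Net displacement equals the area under the velocity-time graph (areas below the axis count negative).
0–2 s: -12 × 2 = -24 m
2–5 s: -10 × 3 = -30 m
5–11 s: 11 × 6 = 66 m
Net displacement = 12 m

12 m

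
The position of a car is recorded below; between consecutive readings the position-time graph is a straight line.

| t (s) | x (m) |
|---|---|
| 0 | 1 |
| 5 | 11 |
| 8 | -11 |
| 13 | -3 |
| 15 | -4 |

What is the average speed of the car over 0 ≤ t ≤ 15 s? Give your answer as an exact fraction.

Average speed = (total path length)/(elapsed time); on a piecewise-linear x-t graph the path length is Σ|Δx|.
0–5 s: |Δx| = |11 − 1| = 10 m
5–8 s: |Δx| = |-11 − 11| = 22 m
8–13 s: |Δx| = |-3 − -11| = 8 m
13–15 s: |Δx| = |-4 − -3| = 1 m
Total path = 41 m; average speed = 41/15 = 41/15 m/s.

41/15 m/s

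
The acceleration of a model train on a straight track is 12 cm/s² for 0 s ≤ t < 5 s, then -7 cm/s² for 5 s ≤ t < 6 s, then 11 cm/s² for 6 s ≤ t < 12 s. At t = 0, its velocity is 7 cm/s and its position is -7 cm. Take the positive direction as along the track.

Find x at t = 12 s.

On each constant-a segment, Δv = aΔt and Δx = v₀Δt + ½aΔt²; chain segment to segment.
0–5 s: v starts 7 cm/s; Δx = 7·5 + ½·12·5² = 185 cm; v ends 67 cm/s.
5–6 s: v starts 67 cm/s; Δx = 67·1 + ½·-7·1² = 63.5 cm; v ends 60 cm/s.
6–12 s: v starts 60 cm/s; Δx = 60·6 + ½·11·6² = 558 cm; v ends 126 cm/s.
x(12) = -7 + Σ Δx = 799.5 cm.

799.5 cm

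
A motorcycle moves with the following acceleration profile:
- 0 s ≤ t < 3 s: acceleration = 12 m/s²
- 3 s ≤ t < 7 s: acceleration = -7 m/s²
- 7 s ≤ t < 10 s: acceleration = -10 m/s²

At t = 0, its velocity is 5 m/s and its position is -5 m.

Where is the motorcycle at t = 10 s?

166 m

On each constant-a segment, Δv = aΔt and Δx = v₀Δt + ½aΔt²; chain segment to segment.
0–3 s: v starts 5 m/s; Δx = 5·3 + ½·12·3² = 69 m; v ends 41 m/s.
3–7 s: v starts 41 m/s; Δx = 41·4 + ½·-7·4² = 108 m; v ends 13 m/s.
7–10 s: v starts 13 m/s; Δx = 13·3 + ½·-10·3² = -6 m; v ends -17 m/s.
x(10) = -5 + Σ Δx = 166 m.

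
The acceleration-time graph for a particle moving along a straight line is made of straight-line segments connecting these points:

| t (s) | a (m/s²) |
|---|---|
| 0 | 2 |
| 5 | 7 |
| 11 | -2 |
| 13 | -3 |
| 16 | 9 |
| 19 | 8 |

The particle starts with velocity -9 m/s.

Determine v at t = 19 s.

Δv equals the area under the a-t graph; then v = v₀ + Δv.
0–5 s: ½(2 + 7)(5) = 22.5 m/s
5–11 s: ½(7 + -2)(6) = 15 m/s
11–13 s: ½(-2 + -3)(2) = -5 m/s
13–16 s: ½(-3 + 9)(3) = 9 m/s
16–19 s: ½(9 + 8)(3) = 25.5 m/s
Δv = 67 m/s, so v(19) = -9 + (67) = 58 m/s.

58 m/s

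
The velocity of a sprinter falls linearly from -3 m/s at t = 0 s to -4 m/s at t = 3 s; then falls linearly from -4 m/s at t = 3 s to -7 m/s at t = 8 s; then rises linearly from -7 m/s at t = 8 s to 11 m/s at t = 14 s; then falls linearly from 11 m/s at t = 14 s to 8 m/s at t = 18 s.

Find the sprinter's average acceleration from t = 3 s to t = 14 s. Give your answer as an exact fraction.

15/11 m/s²

Average acceleration = Δv/Δt = (11 − -4)/(14 − 3) = 15/11 m/s².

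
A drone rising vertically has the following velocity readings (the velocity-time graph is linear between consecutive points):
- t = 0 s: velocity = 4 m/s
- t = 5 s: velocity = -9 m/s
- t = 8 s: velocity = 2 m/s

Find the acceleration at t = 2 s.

-2.6 m/s²

Acceleration is the slope of the v-t graph on 0–5 s: (-9 − 4)/(5 − 0) = -2.6 m/s².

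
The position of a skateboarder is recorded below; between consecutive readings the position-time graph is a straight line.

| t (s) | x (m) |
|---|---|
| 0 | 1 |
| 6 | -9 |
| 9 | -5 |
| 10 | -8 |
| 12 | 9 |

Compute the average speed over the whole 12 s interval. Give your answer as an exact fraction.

Average speed = (total path length)/(elapsed time); on a piecewise-linear x-t graph the path length is Σ|Δx|.
0–6 s: |Δx| = |-9 − 1| = 10 m
6–9 s: |Δx| = |-5 − -9| = 4 m
9–10 s: |Δx| = |-8 − -5| = 3 m
10–12 s: |Δx| = |9 − -8| = 17 m
Total path = 34 m; average speed = 34/12 = 17/6 m/s.

17/6 m/s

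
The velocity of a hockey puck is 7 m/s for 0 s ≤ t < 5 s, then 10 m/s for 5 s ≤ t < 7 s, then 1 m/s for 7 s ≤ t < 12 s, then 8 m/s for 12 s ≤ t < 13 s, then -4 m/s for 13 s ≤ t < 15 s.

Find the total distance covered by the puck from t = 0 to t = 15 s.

76 m

Distance (not displacement) is the total path length: add the absolute areas under v-t.
0–5 s: |7| × 5 = 35 m
5–7 s: |10| × 2 = 20 m
7–12 s: |1| × 5 = 5 m
12–13 s: |8| × 1 = 8 m
13–15 s: |-4| × 2 = 8 m
Total distance = 76 m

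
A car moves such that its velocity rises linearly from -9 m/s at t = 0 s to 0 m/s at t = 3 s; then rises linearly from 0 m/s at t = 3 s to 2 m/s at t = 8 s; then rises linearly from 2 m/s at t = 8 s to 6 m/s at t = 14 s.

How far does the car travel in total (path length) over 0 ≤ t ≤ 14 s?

Distance (not displacement) is the total path length: add the absolute areas under v-t.
0–3 s: |½(-9 + 0)(3)| = 13.5 m
3–8 s: |½(0 + 2)(5)| = 5 m
8–14 s: |½(2 + 6)(6)| = 24 m
Total distance = 42.5 m

42.5 m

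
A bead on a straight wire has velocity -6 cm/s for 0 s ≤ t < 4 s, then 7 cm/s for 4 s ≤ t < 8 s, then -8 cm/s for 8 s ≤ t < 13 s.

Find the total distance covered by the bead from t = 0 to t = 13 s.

92 cm

Distance (not displacement) is the total path length: add the absolute areas under v-t.
0–4 s: |-6| × 4 = 24 cm
4–8 s: |7| × 4 = 28 cm
8–13 s: |-8| × 5 = 40 cm
Total distance = 92 cm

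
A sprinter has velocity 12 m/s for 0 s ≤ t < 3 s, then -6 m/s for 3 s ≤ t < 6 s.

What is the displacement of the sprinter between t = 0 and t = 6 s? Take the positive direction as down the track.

Displacement is the signed area under the v-t curve.
0–3 s: 12 × 3 = 36 m
3–6 s: -6 × 3 = -18 m
Net displacement = 18 m

18 m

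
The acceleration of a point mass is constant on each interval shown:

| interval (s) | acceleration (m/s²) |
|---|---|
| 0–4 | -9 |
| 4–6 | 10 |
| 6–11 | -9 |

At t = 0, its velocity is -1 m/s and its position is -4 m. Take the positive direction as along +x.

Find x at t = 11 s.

-331.5 m

On each constant-a segment, Δv = aΔt and Δx = v₀Δt + ½aΔt²; chain segment to segment.
0–4 s: v starts -1 m/s; Δx = -1·4 + ½·-9·4² = -76 m; v ends -37 m/s.
4–6 s: v starts -37 m/s; Δx = -37·2 + ½·10·2² = -54 m; v ends -17 m/s.
6–11 s: v starts -17 m/s; Δx = -17·5 + ½·-9·5² = -197.5 m; v ends -62 m/s.
x(11) = -4 + Σ Δx = -331.5 m.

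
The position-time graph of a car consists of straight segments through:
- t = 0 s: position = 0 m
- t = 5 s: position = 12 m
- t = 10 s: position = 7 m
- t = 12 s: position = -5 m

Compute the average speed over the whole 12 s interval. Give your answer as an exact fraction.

Average speed = (total path length)/(elapsed time); on a piecewise-linear x-t graph the path length is Σ|Δx|.
0–5 s: |Δx| = |12 − 0| = 12 m
5–10 s: |Δx| = |7 − 12| = 5 m
10–12 s: |Δx| = |-5 − 7| = 12 m
Total path = 29 m; average speed = 29/12 = 29/12 m/s.

29/12 m/s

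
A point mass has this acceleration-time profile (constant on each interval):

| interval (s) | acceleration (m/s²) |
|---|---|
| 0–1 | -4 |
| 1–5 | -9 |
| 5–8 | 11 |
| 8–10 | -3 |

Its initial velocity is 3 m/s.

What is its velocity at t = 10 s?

Δv equals the area under the a-t graph; then v = v₀ + Δv.
0–1 s: -4 × 1 = -4 m/s
1–5 s: -9 × 4 = -36 m/s
5–8 s: 11 × 3 = 33 m/s
8–10 s: -3 × 2 = -6 m/s
Δv = -13 m/s, so v(10) = 3 + (-13) = -10 m/s.

-10 m/s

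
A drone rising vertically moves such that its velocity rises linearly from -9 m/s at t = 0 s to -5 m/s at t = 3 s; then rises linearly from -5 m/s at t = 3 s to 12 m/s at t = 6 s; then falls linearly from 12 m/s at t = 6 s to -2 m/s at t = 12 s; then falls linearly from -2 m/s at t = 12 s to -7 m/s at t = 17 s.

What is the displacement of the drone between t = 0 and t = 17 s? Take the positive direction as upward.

Displacement is the signed area under the v-t curve.
0–3 s: ½(-9 + -5)(3) = -21 m
3–6 s: ½(-5 + 12)(3) = 10.5 m
6–12 s: ½(12 + -2)(6) = 30 m
12–17 s: ½(-2 + -7)(5) = -22.5 m
Net displacement = -3 m

-3 m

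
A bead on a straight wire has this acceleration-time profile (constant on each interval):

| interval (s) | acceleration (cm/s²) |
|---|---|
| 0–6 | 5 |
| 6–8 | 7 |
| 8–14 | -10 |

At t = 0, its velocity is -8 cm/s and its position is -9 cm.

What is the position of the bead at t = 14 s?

On each constant-a segment, Δv = aΔt and Δx = v₀Δt + ½aΔt²; chain segment to segment.
0–6 s: v starts -8 cm/s; Δx = -8·6 + ½·5·6² = 42 cm; v ends 22 cm/s.
6–8 s: v starts 22 cm/s; Δx = 22·2 + ½·7·2² = 58 cm; v ends 36 cm/s.
8–14 s: v starts 36 cm/s; Δx = 36·6 + ½·-10·6² = 36 cm; v ends -24 cm/s.
x(14) = -9 + Σ Δx = 127 cm.

127 cm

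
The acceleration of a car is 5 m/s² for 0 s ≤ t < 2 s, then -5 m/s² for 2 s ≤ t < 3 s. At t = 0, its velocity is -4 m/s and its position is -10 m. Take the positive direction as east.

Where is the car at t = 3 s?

-4.5 m

On each constant-a segment, Δv = aΔt and Δx = v₀Δt + ½aΔt²; chain segment to segment.
0–2 s: v starts -4 m/s; Δx = -4·2 + ½·5·2² = 2 m; v ends 6 m/s.
2–3 s: v starts 6 m/s; Δx = 6·1 + ½·-5·1² = 3.5 m; v ends 1 m/s.
x(3) = -10 + Σ Δx = -4.5 m.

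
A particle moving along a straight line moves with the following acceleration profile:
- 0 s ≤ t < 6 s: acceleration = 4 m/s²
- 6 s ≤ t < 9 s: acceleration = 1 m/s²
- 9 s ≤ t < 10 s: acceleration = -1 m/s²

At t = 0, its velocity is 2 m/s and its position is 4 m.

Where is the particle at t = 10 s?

199 m

On each constant-a segment, Δv = aΔt and Δx = v₀Δt + ½aΔt²; chain segment to segment.
0–6 s: v starts 2 m/s; Δx = 2·6 + ½·4·6² = 84 m; v ends 26 m/s.
6–9 s: v starts 26 m/s; Δx = 26·3 + ½·1·3² = 82.5 m; v ends 29 m/s.
9–10 s: v starts 29 m/s; Δx = 29·1 + ½·-1·1² = 28.5 m; v ends 28 m/s.
x(10) = 4 + Σ Δx = 199 m.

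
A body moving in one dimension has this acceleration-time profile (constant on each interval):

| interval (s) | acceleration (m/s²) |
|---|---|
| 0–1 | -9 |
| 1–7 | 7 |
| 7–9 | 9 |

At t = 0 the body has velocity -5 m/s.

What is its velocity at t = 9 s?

46 m/s

Δv equals the area under the a-t graph; then v = v₀ + Δv.
0–1 s: -9 × 1 = -9 m/s
1–7 s: 7 × 6 = 42 m/s
7–9 s: 9 × 2 = 18 m/s
Δv = 51 m/s, so v(9) = -5 + (51) = 46 m/s.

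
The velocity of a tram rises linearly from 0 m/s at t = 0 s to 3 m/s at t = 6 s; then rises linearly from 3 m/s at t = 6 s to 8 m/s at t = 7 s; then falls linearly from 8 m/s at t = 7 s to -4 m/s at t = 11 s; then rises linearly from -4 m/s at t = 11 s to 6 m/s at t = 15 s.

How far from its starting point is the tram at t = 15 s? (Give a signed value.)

26.5 m

Displacement is the signed area under the v-t curve.
0–6 s: ½(0 + 3)(6) = 9 m
6–7 s: ½(3 + 8)(1) = 5.5 m
7–11 s: ½(8 + -4)(4) = 8 m
11–15 s: ½(-4 + 6)(4) = 4 m
Net displacement = 26.5 m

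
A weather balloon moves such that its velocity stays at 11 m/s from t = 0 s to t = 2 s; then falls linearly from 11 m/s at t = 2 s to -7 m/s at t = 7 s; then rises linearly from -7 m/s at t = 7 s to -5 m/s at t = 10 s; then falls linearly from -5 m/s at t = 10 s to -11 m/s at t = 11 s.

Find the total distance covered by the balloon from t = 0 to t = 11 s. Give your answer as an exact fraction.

Distance (not displacement) is the total path length: add the absolute areas under v-t.
0–2 s: |11| × 2 = 22 m
2–7 s: v = 0 at t = 91/18 s; triangle areas 605/36 + 245/36 = 425/18 m
7–10 s: |½(-7 + -5)(3)| = 18 m
10–11 s: |½(-5 + -11)(1)| = 8 m
Total distance = 1289/18 m

1289/18 m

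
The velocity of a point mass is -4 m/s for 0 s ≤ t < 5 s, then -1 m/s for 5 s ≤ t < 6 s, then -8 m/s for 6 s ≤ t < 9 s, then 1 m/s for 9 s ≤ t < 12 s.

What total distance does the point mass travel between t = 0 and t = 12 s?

Distance (not displacement) is the total path length: add the absolute areas under v-t.
0–5 s: |-4| × 5 = 20 m
5–6 s: |-1| × 1 = 1 m
6–9 s: |-8| × 3 = 24 m
9–12 s: |1| × 3 = 3 m
Total distance = 48 m

48 m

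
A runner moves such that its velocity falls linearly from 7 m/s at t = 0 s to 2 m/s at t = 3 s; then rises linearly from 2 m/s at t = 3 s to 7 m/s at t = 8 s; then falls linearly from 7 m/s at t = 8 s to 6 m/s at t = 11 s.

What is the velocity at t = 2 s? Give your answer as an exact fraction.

11/3 m/s

On 0–3 s the graph is linear from 7 to 2 m/s: v(2) = 7 + (2 − 7)·(2 − 0)/(3 − 0) = 11/3 m/s.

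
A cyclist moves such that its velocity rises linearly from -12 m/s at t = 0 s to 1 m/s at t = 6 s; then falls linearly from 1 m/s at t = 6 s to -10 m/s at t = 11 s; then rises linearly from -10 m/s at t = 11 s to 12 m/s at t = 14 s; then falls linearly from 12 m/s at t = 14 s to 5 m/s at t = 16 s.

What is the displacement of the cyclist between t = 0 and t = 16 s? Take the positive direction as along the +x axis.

Displacement is the signed area under the v-t curve.
0–6 s: ½(-12 + 1)(6) = -33 m
6–11 s: ½(1 + -10)(5) = -22.5 m
11–14 s: ½(-10 + 12)(3) = 3 m
14–16 s: ½(12 + 5)(2) = 17 m
Net displacement = -35.5 m

-35.5 m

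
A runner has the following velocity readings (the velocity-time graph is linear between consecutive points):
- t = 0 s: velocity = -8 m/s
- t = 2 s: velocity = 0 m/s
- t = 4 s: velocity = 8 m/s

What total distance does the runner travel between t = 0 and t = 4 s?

Total distance travelled is ∫|v| dt — sum the magnitudes of each area piece.
0–2 s: |½(-8 + 0)(2)| = 8 m
2–4 s: |½(0 + 8)(2)| = 8 m
Total distance = 16 m

16 m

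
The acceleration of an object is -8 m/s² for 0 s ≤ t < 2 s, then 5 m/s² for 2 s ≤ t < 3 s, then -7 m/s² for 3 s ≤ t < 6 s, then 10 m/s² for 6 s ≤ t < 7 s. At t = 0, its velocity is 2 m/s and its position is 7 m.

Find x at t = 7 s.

On each constant-a segment, Δv = aΔt and Δx = v₀Δt + ½aΔt²; chain segment to segment.
0–2 s: v starts 2 m/s; Δx = 2·2 + ½·-8·2² = -12 m; v ends -14 m/s.
2–3 s: v starts -14 m/s; Δx = -14·1 + ½·5·1² = -11.5 m; v ends -9 m/s.
3–6 s: v starts -9 m/s; Δx = -9·3 + ½·-7·3² = -58.5 m; v ends -30 m/s.
6–7 s: v starts -30 m/s; Δx = -30·1 + ½·10·1² = -25 m; v ends -20 m/s.
x(7) = 7 + Σ Δx = -100 m.

-100 m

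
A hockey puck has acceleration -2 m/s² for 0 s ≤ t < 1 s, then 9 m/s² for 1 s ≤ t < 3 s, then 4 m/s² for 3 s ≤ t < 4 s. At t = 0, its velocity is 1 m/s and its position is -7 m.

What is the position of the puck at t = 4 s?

On each constant-a segment, Δv = aΔt and Δx = v₀Δt + ½aΔt²; chain segment to segment.
0–1 s: v starts 1 m/s; Δx = 1·1 + ½·-2·1² = 0 m; v ends -1 m/s.
1–3 s: v starts -1 m/s; Δx = -1·2 + ½·9·2² = 16 m; v ends 17 m/s.
3–4 s: v starts 17 m/s; Δx = 17·1 + ½·4·1² = 19 m; v ends 21 m/s.
x(4) = -7 + Σ Δx = 28 m.

28 m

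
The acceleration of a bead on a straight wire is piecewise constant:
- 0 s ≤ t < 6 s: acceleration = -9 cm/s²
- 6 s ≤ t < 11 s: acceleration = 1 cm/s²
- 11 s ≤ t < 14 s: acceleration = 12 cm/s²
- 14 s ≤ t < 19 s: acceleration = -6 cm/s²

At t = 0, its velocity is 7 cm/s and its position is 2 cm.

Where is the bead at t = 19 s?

On each constant-a segment, Δv = aΔt and Δx = v₀Δt + ½aΔt²; chain segment to segment.
0–6 s: v starts 7 cm/s; Δx = 7·6 + ½·-9·6² = -120 cm; v ends -47 cm/s.
6–11 s: v starts -47 cm/s; Δx = -47·5 + ½·1·5² = -222.5 cm; v ends -42 cm/s.
11–14 s: v starts -42 cm/s; Δx = -42·3 + ½·12·3² = -72 cm; v ends -6 cm/s.
14–19 s: v starts -6 cm/s; Δx = -6·5 + ½·-6·5² = -105 cm; v ends -36 cm/s.
x(19) = 2 + Σ Δx = -517.5 cm.

-517.5 cm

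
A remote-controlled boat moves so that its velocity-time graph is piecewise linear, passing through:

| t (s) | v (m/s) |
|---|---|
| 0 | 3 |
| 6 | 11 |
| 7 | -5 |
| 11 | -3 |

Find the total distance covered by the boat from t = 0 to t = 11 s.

62.5625 m

Distance (not displacement) is the total path length: add the absolute areas under v-t.
0–6 s: |½(3 + 11)(6)| = 42 m
6–7 s: v = 0 at t = 6.6875 s; triangle areas 3.78125 + 0.78125 = 4.5625 m
7–11 s: |½(-5 + -3)(4)| = 16 m
Total distance = 62.5625 m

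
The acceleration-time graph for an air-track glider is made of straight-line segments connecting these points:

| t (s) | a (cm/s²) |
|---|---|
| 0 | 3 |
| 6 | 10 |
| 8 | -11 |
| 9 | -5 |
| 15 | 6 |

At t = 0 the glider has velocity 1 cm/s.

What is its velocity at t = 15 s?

Δv equals the area under the a-t graph; then v = v₀ + Δv.
0–6 s: ½(3 + 10)(6) = 39 cm/s
6–8 s: ½(10 + -11)(2) = -1 cm/s
8–9 s: ½(-11 + -5)(1) = -8 cm/s
9–15 s: ½(-5 + 6)(6) = 3 cm/s
Δv = 33 cm/s, so v(15) = 1 + (33) = 34 cm/s.

34 cm/s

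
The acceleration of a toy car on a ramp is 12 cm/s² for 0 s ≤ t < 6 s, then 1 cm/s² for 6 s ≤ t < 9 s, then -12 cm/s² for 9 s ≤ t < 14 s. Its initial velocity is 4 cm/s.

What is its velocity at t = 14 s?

Δv equals the area under the a-t graph; then v = v₀ + Δv.
0–6 s: 12 × 6 = 72 cm/s
6–9 s: 1 × 3 = 3 cm/s
9–14 s: -12 × 5 = -60 cm/s
Δv = 15 cm/s, so v(14) = 4 + (15) = 19 cm/s.

19 cm/s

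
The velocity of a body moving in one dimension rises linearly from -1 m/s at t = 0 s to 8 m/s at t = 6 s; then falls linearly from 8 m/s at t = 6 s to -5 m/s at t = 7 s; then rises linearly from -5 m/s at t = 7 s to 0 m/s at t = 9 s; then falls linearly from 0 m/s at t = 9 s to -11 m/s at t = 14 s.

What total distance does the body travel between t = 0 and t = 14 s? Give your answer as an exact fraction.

Total distance travelled is ∫|v| dt — sum the magnitudes of each area piece.
0–6 s: v = 0 at t = 2/3 s; triangle areas 1/3 + 64/3 = 65/3 m
6–7 s: v = 0 at t = 86/13 s; triangle areas 32/13 + 25/26 = 89/26 m
7–9 s: |½(-5 + 0)(2)| = 5 m
9–14 s: |½(0 + -11)(5)| = 27.5 m
Total distance = 2246/39 m

2246/39 m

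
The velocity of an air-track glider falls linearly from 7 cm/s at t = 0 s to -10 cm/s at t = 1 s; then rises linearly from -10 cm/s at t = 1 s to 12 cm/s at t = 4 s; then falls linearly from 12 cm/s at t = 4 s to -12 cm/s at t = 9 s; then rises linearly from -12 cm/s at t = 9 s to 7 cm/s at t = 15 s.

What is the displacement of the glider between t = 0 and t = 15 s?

Displacement is the signed area under the v-t curve.
0–1 s: ½(7 + -10)(1) = -1.5 cm
1–4 s: ½(-10 + 12)(3) = 3 cm
4–9 s: ½(12 + -12)(5) = 0 cm
9–15 s: ½(-12 + 7)(6) = -15 cm
Net displacement = -13.5 cm

-13.5 cm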